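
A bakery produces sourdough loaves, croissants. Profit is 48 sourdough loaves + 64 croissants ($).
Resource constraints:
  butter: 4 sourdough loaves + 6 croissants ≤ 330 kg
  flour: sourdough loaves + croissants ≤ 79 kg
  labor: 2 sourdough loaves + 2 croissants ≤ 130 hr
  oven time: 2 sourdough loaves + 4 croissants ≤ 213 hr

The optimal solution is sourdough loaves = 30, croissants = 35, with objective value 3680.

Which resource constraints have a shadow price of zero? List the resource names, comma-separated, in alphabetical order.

flour, oven time

butter: 330/330 (binding)
flour: 65/79 (slack 14)
labor: 130/130 (binding)
oven time: 200/213 (slack 13)
By complementary slackness, a constraint with positive slack has shadow price 0 → flour, oven time.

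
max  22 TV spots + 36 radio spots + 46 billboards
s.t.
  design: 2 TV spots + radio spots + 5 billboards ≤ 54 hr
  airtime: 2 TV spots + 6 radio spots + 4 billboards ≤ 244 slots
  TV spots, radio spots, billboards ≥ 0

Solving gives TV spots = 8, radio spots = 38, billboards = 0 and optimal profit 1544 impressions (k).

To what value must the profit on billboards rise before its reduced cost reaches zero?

Both design and airtime are binding at x*.
From A_Bᵀ y = c: 2·y_design + 2·y_airtime = 22; 1·y_design + 6·y_airtime = 36.
→ y_design = 6 and y_airtime = 5.
billboards enters the basis when its profit ≥ yᵀa₃ = 6·5 + 5·4 = 50.

50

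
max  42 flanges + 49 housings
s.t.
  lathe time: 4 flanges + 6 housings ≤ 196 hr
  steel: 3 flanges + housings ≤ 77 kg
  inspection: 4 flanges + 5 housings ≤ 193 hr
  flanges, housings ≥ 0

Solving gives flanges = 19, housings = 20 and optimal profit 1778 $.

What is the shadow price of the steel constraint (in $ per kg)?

At the optimum: lathe time uses 196 of 196 (binding); steel uses 77 of 77 (binding); inspection uses 176 of 193 (slack = 17).
Slack constraints have shadow price 0 (complementary slackness).
From A_Bᵀ y = c: 4·y_lathe time + 3·y_steel = 42; 6·y_lathe time + 1·y_steel = 49.
This yields shadow prices y_lathe time = 7.5, y_steel = 4.
Shadow price of steel = 4.

4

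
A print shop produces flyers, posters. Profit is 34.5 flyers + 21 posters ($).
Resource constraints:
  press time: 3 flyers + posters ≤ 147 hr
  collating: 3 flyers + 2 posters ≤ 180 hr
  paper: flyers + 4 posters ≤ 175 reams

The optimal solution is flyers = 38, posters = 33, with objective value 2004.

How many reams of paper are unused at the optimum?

paper used = 1·38 + 4·33 = 170; slack = 175 − 170 = 5.

5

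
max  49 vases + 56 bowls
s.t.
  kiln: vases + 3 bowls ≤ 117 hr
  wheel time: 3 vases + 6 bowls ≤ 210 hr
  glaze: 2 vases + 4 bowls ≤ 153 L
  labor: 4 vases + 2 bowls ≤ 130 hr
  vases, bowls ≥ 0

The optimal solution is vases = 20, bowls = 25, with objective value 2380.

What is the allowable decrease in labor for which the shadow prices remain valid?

Binding constraints: wheel time, labor. The basis is B = [[3,6],[4,2]] with det -18.
Per unit decrease in labor, x* moves by d = (-0.3333, 0.1667).
The basis stays optimal until vases reaches 0; allowable decrease = 60 hr.

60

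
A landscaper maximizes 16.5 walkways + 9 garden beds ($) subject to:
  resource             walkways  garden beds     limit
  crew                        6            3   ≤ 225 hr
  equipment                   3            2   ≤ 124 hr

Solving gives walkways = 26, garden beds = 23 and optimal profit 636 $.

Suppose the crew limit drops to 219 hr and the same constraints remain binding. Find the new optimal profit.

Check each constraint at x*: crew 225/225 (tight); equipment 124/124 (tight).
The binding rows give the dual system: 6·y_crew + 3·y_equipment = 16.5 and 3·y_crew + 2·y_equipment = 9.
This yields shadow prices y_crew = 2, y_equipment = 1.5.
Δz = y_crew·Δb = 2 × (-6) = -12, so new z* = 636 − 12 = 624.

624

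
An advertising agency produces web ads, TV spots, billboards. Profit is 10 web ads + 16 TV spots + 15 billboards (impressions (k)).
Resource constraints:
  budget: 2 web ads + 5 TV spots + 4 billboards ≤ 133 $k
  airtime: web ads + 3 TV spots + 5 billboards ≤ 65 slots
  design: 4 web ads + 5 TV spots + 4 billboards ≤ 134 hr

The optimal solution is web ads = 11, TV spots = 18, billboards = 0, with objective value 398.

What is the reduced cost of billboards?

-3

Binding: airtime and design. Non-binding: budget (21 unused).
Since budget is not tight, its dual is 0.
Dual feasibility on the basic columns requires 1·y_airtime + 4·y_design = 10, 3·y_airtime + 5·y_design = 16.
→ y_airtime = 2 and y_design = 2.
Reduced cost of billboards: c₃ − yᵀa₃ = 15 − (2·5 + 2·4) = 15 − 18 = -3.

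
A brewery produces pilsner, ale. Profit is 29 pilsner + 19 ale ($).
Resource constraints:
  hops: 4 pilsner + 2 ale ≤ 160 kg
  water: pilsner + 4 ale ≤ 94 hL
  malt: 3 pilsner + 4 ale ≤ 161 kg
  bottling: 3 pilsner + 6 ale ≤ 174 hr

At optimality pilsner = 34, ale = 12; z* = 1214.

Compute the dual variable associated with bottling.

1

Check each constraint at x*: hops 160/160 (tight); water 82/94 (slack 12); malt 150/161 (slack 11); bottling 174/174 (tight).
Since water, malt are not tight, their duals are 0.
Dual feasibility on the basic columns requires 4·y_hops + 3·y_bottling = 29, 2·y_hops + 6·y_bottling = 19.
This yields shadow prices y_hops = 6.5, y_bottling = 1.
Shadow price of bottling = 1.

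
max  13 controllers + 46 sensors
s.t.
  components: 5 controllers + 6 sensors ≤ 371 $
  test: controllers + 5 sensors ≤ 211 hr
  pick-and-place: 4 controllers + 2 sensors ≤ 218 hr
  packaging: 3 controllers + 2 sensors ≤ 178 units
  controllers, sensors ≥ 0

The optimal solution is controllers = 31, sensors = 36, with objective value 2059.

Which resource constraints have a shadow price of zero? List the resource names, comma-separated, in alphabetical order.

components: 371/371 (binding)
test: 211/211 (binding)
pick-and-place: 196/218 (slack 22)
packaging: 165/178 (slack 13)
By complementary slackness, a constraint with positive slack has shadow price 0 → packaging, pick-and-place.

packaging, pick-and-place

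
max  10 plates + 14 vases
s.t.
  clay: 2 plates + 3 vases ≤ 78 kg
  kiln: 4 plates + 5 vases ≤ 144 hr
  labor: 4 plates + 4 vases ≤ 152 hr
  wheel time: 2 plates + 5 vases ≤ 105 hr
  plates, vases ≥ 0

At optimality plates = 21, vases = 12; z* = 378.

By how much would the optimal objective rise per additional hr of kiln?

Binding: clay and kiln. Non-binding: labor (20 unused), wheel time (3 unused).
Slack constraints have shadow price 0 (complementary slackness).
The binding rows give the dual system: 2·y_clay + 4·y_kiln = 10 and 3·y_clay + 5·y_kiln = 14.
Solving: y_clay = 3, y_kiln = 1.
Shadow price of kiln = 1.

1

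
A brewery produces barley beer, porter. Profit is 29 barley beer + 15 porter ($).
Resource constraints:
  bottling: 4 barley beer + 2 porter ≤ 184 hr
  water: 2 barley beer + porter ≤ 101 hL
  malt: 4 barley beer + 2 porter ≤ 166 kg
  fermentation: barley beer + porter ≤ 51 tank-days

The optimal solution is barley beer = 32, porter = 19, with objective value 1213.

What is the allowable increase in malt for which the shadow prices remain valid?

18

Binding constraints: malt, fermentation. The basis is B = [[4,2],[1,1]] with det 2.
Per unit increase in malt, x* moves by d = (0.5, -0.5).
The basis stays optimal until bottling becomes binding; allowable increase = 18 kg.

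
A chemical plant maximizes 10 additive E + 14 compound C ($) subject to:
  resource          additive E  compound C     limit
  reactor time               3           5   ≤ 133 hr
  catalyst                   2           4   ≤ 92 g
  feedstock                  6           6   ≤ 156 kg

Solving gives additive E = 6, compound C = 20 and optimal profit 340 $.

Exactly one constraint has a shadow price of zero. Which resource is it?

reactor time: 118/133 (slack 15)
catalyst: 92/92 (binding)
feedstock: 156/156 (binding)
By complementary slackness, a constraint with positive slack has shadow price 0 → reactor time.

reactor time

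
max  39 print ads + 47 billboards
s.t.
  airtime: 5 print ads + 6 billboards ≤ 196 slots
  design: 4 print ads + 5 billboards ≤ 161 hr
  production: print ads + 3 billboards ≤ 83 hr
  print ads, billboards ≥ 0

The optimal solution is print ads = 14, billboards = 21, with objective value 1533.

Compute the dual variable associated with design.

Binding: airtime and design. Non-binding: production (6 unused).
Slack constraints have shadow price 0 (complementary slackness).
The binding rows give the dual system: 5·y_airtime + 4·y_design = 39 and 6·y_airtime + 5·y_design = 47.
Solving: y_airtime = 7, y_design = 1.
Shadow price of design = 1.

1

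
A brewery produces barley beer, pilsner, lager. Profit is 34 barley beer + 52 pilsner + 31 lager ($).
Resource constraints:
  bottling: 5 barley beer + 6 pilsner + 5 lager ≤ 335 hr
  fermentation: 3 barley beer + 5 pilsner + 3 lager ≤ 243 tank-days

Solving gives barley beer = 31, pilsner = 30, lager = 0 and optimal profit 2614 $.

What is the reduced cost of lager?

-3

At the optimum: bottling uses 335 of 335 (binding); fermentation uses 243 of 243 (binding).
From A_Bᵀ y = c: 5·y_bottling + 3·y_fermentation = 34; 6·y_bottling + 5·y_fermentation = 52.
→ y_bottling = 2 and y_fermentation = 8.
Reduced cost of lager: c₃ − yᵀa₃ = 31 − (2·5 + 8·3) = 31 − 34 = -3.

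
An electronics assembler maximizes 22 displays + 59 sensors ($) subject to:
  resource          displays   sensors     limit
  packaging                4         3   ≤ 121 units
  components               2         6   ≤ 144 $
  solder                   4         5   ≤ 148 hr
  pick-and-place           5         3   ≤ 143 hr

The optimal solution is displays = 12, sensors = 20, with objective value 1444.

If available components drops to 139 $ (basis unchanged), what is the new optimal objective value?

1399

Check each constraint at x*: packaging 108/121 (slack 13); components 144/144 (tight); solder 148/148 (tight); pick-and-place 120/143 (slack 23).
By complementary slackness, y = 0 for the non-binding constraints.
From A_Bᵀ y = c: 2·y_components + 4·y_solder = 22; 6·y_components + 5·y_solder = 59.
Solving: y_components = 9, y_solder = 1.
Δz = y_components·Δb = 9 × (-5) = -45, so new z* = 1444 − 45 = 1399.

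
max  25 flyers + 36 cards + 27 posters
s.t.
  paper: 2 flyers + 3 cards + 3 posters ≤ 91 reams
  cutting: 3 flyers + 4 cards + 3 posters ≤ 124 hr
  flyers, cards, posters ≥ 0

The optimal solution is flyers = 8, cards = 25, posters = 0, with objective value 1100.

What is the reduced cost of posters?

-6

Both paper and cutting are binding at x*.
Dual feasibility on the basic columns requires 2·y_paper + 3·y_cutting = 25, 3·y_paper + 4·y_cutting = 36.
Solving: y_paper = 8, y_cutting = 3.
Reduced cost of posters: c₃ − yᵀa₃ = 27 − (8·3 + 3·3) = 27 − 33 = -6.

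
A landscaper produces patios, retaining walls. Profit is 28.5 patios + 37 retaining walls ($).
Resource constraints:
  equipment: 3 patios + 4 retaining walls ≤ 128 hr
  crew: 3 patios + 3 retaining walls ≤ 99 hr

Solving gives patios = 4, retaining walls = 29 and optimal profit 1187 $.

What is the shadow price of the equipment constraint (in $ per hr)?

Both equipment and crew are binding at x*.
Dual feasibility on the basic columns requires 3·y_equipment + 3·y_crew = 28.5, 4·y_equipment + 3·y_crew = 37.
→ y_equipment = 8.5 and y_crew = 1.
Shadow price of equipment = 8.5.

8.5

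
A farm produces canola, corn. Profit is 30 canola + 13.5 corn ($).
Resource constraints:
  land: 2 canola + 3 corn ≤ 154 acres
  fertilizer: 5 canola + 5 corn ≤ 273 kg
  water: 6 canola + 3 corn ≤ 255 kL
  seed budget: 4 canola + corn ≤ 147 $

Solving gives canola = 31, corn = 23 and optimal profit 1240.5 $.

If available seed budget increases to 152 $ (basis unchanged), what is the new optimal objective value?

At the optimum: land uses 131 of 154 (slack = 23); fertilizer uses 270 of 273 (slack = 3); water uses 255 of 255 (binding); seed budget uses 147 of 147 (binding).
Since land, fertilizer are not tight, their duals are 0.
Dual feasibility on the basic columns requires 6·y_water + 4·y_seed budget = 30, 3·y_water + 1·y_seed budget = 13.5.
Solving: y_water = 4, y_seed budget = 1.5.
Δz = y_seed budget·Δb = 1.5 × (5) = 7.5, so new z* = 1240.5 + 7.5 = 1248.

1248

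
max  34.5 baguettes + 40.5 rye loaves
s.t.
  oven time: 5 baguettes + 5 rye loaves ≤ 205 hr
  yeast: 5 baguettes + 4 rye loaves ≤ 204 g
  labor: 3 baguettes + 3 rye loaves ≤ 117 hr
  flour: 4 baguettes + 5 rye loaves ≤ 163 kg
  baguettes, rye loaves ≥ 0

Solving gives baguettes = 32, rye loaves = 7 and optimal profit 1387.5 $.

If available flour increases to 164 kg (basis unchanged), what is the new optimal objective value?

At the optimum: oven time uses 195 of 205 (slack = 10); yeast uses 188 of 204 (slack = 16); labor uses 117 of 117 (binding); flour uses 163 of 163 (binding).
Slack constraints have shadow price 0 (complementary slackness).
The binding rows give the dual system: 3·y_labor + 4·y_flour = 34.5 and 3·y_labor + 5·y_flour = 40.5.
Solving: y_labor = 3.5, y_flour = 6.
Δz = y_flour·Δb = 6 × (1) = 6, so new z* = 1387.5 + 6 = 1393.5.

1393.5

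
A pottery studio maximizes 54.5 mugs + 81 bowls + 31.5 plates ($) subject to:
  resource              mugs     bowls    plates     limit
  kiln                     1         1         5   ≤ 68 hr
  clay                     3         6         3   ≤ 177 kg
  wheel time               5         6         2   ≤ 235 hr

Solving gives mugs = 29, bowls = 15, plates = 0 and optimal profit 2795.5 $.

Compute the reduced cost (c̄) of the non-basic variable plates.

-2

Check each constraint at x*: kiln 44/68 (slack 24); clay 177/177 (tight); wheel time 235/235 (tight).
Since kiln is not tight, its dual is 0.
Dual feasibility on the basic columns requires 3·y_clay + 5·y_wheel time = 54.5, 6·y_clay + 6·y_wheel time = 81.
This yields shadow prices y_clay = 6.5, y_wheel time = 7.
Reduced cost of plates: c₃ − yᵀa₃ = 31.5 − (6.5·3 + 7·2) = 31.5 − 33.5 = -2.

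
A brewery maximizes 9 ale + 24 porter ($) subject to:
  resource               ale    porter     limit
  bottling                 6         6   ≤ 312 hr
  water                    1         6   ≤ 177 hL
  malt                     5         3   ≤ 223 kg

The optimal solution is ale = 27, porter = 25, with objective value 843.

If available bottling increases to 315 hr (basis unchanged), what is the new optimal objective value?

Binding: bottling and water. Non-binding: malt (13 unused).
Slack constraints have shadow price 0 (complementary slackness).
Dual feasibility on the basic columns requires 6·y_bottling + 1·y_water = 9, 6·y_bottling + 6·y_water = 24.
→ y_bottling = 1 and y_water = 3.
Δz = y_bottling·Δb = 1 × (3) = 3, so new z* = 843 + 3 = 846.

846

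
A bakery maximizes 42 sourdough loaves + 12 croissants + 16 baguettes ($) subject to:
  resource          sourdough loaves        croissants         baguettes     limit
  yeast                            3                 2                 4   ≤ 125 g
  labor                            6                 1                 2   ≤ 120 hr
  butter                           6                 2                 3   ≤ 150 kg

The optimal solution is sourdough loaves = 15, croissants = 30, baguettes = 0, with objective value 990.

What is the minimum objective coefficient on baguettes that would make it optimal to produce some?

Check each constraint at x*: yeast 105/125 (slack 20); labor 120/120 (tight); butter 150/150 (tight).
Slack constraints have shadow price 0 (complementary slackness).
The binding rows give the dual system: 6·y_labor + 6·y_butter = 42 and 1·y_labor + 2·y_butter = 12.
This yields shadow prices y_labor = 2, y_butter = 5.
baguettes enters the basis when its profit ≥ yᵀa₃ = 2·2 + 5·3 = 19.

19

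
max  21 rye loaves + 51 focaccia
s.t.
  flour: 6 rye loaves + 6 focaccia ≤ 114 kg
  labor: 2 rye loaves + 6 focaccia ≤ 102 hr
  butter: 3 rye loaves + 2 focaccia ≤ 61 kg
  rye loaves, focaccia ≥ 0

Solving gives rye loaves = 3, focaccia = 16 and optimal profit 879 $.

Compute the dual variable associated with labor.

7.5

Check each constraint at x*: flour 114/114 (tight); labor 102/102 (tight); butter 41/61 (slack 20).
Slack constraints have shadow price 0 (complementary slackness).
The binding rows give the dual system: 6·y_flour + 2·y_labor = 21 and 6·y_flour + 6·y_labor = 51.
This yields shadow prices y_flour = 1, y_labor = 7.5.
Shadow price of labor = 7.5.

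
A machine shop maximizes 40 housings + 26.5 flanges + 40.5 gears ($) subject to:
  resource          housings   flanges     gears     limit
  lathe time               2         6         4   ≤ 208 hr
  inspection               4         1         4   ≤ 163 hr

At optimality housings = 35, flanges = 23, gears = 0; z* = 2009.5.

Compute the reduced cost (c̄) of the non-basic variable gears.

At the optimum: lathe time uses 208 of 208 (binding); inspection uses 163 of 163 (binding).
Dual feasibility on the basic columns requires 2·y_lathe time + 4·y_inspection = 40, 6·y_lathe time + 1·y_inspection = 26.5.
Solving: y_lathe time = 3, y_inspection = 8.5.
Reduced cost of gears: c₃ − yᵀa₃ = 40.5 − (3·4 + 8.5·4) = 40.5 − 46 = -5.5.

-5.5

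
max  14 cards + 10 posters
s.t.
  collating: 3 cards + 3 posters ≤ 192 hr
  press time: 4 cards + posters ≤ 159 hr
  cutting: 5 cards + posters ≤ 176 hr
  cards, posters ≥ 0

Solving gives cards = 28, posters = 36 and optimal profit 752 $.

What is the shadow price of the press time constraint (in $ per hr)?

0

At the optimum: collating uses 192 of 192 (binding); press time uses 148 of 159 (slack = 11); cutting uses 176 of 176 (binding).
Slack constraints have shadow price 0 (complementary slackness).
Dual feasibility on the basic columns requires 3·y_collating + 5·y_cutting = 14, 3·y_collating + 1·y_cutting = 10.
→ y_collating = 3 and y_cutting = 1.
Shadow price of press time = 0.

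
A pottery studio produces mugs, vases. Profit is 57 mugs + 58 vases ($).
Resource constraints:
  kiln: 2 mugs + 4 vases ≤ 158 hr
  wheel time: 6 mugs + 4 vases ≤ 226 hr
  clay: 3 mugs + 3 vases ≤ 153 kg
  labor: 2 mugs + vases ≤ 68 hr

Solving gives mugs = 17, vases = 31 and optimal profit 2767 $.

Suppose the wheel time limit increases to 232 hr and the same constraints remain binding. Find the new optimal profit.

At the optimum: kiln uses 158 of 158 (binding); wheel time uses 226 of 226 (binding); clay uses 144 of 153 (slack = 9); labor uses 65 of 68 (slack = 3).
By complementary slackness, y = 0 for the non-binding constraints.
From A_Bᵀ y = c: 2·y_kiln + 6·y_wheel time = 57; 4·y_kiln + 4·y_wheel time = 58.
→ y_kiln = 7.5 and y_wheel time = 7.
Δz = y_wheel time·Δb = 7 × (6) = 42, so new z* = 2767 + 42 = 2809.

2809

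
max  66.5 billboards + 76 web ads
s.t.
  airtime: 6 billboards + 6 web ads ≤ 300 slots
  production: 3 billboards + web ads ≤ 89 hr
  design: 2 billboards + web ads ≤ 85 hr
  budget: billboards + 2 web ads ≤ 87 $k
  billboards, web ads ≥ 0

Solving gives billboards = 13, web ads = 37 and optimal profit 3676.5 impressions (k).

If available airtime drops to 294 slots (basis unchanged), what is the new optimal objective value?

3619.5

Binding: airtime and budget. Non-binding: production (13 unused), design (22 unused).
Since production, design are not tight, their duals are 0.
From A_Bᵀ y = c: 6·y_airtime + 1·y_budget = 66.5; 6·y_airtime + 2·y_budget = 76.
→ y_airtime = 9.5 and y_budget = 9.5.
Δz = y_airtime·Δb = 9.5 × (-6) = -57, so new z* = 3676.5 − 57 = 3619.5.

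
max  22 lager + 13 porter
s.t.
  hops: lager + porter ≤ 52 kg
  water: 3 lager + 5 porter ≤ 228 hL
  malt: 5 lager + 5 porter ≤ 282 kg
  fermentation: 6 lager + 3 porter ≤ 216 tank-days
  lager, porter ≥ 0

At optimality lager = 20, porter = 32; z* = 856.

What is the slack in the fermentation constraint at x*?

fermentation used = 6·20 + 3·32 = 216; slack = 216 − 216 = 0.

0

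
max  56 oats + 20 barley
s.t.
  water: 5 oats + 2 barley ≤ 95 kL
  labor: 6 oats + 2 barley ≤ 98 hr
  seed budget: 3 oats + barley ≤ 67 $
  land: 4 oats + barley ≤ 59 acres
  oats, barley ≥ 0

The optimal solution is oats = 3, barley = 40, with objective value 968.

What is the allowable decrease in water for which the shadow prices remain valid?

Binding constraints: water, labor. The basis is B = [[5,2],[6,2]] with det -2.
Per unit decrease in water, x* moves by d = (1, -3).
The basis stays optimal until land becomes binding; allowable decrease = 7 kL.

7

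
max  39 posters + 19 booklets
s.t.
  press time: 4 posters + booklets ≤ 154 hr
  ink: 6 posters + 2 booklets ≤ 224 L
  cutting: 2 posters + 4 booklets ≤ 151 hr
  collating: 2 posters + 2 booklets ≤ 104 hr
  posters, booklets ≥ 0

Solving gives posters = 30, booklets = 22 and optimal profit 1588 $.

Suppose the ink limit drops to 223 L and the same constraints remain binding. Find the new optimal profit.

1583

At the optimum: press time uses 142 of 154 (slack = 12); ink uses 224 of 224 (binding); cutting uses 148 of 151 (slack = 3); collating uses 104 of 104 (binding).
Since press time, cutting are not tight, their duals are 0.
Dual feasibility on the basic columns requires 6·y_ink + 2·y_collating = 39, 2·y_ink + 2·y_collating = 19.
→ y_ink = 5 and y_collating = 4.5.
Δz = y_ink·Δb = 5 × (-1) = -5, so new z* = 1588 − 5 = 1583.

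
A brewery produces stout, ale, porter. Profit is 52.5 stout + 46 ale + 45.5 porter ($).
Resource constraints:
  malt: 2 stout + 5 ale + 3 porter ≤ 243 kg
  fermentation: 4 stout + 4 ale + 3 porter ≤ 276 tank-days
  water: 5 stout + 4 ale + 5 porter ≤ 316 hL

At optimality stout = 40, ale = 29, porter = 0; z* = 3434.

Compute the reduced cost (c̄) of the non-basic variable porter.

Binding: fermentation and water. Non-binding: malt (18 unused).
Since malt is not tight, its dual is 0.
The binding rows give the dual system: 4·y_fermentation + 5·y_water = 52.5 and 4·y_fermentation + 4·y_water = 46.
Solving: y_fermentation = 5, y_water = 6.5.
Reduced cost of porter: c₃ − yᵀa₃ = 45.5 − (5·3 + 6.5·5) = 45.5 − 47.5 = -2.

-2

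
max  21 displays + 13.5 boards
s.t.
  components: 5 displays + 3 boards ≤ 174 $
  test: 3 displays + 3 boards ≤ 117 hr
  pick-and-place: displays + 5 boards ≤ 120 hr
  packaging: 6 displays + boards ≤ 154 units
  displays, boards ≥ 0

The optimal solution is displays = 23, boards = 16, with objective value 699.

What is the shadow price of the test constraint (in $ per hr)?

4

Binding: test and packaging. Non-binding: components (11 unused), pick-and-place (17 unused).
Slack constraints have shadow price 0 (complementary slackness).
The binding rows give the dual system: 3·y_test + 6·y_packaging = 21 and 3·y_test + 1·y_packaging = 13.5.
→ y_test = 4 and y_packaging = 1.5.
Shadow price of test = 4.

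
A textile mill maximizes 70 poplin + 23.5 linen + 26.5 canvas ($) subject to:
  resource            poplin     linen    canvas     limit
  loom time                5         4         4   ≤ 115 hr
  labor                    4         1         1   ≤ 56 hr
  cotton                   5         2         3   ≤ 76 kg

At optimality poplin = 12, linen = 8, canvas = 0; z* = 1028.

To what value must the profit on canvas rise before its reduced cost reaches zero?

At the optimum: loom time uses 92 of 115 (slack = 23); labor uses 56 of 56 (binding); cotton uses 76 of 76 (binding).
Slack constraints have shadow price 0 (complementary slackness).
From A_Bᵀ y = c: 4·y_labor + 5·y_cotton = 70; 1·y_labor + 2·y_cotton = 23.5.
→ y_labor = 7.5 and y_cotton = 8.
canvas enters the basis when its profit ≥ yᵀa₃ = 7.5·1 + 8·3 = 31.5.

31.5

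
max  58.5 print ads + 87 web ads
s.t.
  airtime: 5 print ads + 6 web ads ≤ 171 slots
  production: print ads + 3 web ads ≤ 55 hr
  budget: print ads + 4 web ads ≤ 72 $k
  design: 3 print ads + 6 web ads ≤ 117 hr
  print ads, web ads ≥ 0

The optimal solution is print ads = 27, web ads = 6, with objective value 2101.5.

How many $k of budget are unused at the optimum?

21

budget used = 1·27 + 4·6 = 51; slack = 72 − 51 = 21.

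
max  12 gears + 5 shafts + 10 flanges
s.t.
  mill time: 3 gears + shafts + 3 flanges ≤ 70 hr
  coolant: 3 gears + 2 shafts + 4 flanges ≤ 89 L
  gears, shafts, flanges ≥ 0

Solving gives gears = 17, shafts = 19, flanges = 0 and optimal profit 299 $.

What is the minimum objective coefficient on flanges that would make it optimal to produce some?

Check each constraint at x*: mill time 70/70 (tight); coolant 89/89 (tight).
Dual feasibility on the basic columns requires 3·y_mill time + 3·y_coolant = 12, 1·y_mill time + 2·y_coolant = 5.
Solving: y_mill time = 3, y_coolant = 1.
flanges enters the basis when its profit ≥ yᵀa₃ = 3·3 + 1·4 = 13.

13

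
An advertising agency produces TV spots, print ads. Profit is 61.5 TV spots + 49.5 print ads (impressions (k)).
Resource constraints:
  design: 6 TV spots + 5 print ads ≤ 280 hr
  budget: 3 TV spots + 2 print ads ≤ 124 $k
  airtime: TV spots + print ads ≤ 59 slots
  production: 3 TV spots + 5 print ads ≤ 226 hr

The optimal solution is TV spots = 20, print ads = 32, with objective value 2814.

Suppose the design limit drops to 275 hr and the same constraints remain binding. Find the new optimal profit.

2771.5

At the optimum: design uses 280 of 280 (binding); budget uses 124 of 124 (binding); airtime uses 52 of 59 (slack = 7); production uses 220 of 226 (slack = 6).
Since airtime, production are not tight, their duals are 0.
The binding rows give the dual system: 6·y_design + 3·y_budget = 61.5 and 5·y_design + 2·y_budget = 49.5.
This yields shadow prices y_design = 8.5, y_budget = 3.5.
Δz = y_design·Δb = 8.5 × (-5) = -42.5, so new z* = 2814 − 42.5 = 2771.5.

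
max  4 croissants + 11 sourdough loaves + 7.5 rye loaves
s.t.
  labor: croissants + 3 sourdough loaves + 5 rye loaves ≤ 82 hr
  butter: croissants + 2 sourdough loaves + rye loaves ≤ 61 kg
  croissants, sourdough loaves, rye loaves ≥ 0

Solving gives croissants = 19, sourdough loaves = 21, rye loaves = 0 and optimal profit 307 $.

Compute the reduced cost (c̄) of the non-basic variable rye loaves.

Both labor and butter are binding at x*.
The binding rows give the dual system: 1·y_labor + 1·y_butter = 4 and 3·y_labor + 2·y_butter = 11.
This yields shadow prices y_labor = 3, y_butter = 1.
Reduced cost of rye loaves: c₃ − yᵀa₃ = 7.5 − (3·5 + 1·1) = 7.5 − 16 = -8.5.

-8.5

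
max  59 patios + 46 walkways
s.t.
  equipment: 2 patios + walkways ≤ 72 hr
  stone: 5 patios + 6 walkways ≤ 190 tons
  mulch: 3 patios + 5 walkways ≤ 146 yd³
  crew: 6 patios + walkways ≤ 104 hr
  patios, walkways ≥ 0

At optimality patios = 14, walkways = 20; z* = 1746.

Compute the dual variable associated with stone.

7

Binding: stone and crew. Non-binding: equipment (24 unused), mulch (4 unused).
Since equipment, mulch are not tight, their duals are 0.
Dual feasibility on the basic columns requires 5·y_stone + 6·y_crew = 59, 6·y_stone + 1·y_crew = 46.
This yields shadow prices y_stone = 7, y_crew = 4.
Shadow price of stone = 7.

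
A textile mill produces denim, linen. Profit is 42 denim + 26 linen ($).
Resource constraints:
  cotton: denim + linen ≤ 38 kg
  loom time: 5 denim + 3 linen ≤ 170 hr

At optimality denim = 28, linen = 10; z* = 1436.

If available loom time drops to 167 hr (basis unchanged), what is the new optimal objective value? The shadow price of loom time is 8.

Δb = -3, so new z* = 1436 + (8)·(-3) = 1436 − 24 = 1412.

1412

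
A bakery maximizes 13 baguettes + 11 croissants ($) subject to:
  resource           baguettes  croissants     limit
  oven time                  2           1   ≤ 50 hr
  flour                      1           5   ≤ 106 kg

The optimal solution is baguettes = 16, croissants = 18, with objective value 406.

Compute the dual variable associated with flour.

1

Check each constraint at x*: oven time 50/50 (tight); flour 106/106 (tight).
Dual feasibility on the basic columns requires 2·y_oven time + 1·y_flour = 13, 1·y_oven time + 5·y_flour = 11.
This yields shadow prices y_oven time = 6, y_flour = 1.
Shadow price of flour = 1.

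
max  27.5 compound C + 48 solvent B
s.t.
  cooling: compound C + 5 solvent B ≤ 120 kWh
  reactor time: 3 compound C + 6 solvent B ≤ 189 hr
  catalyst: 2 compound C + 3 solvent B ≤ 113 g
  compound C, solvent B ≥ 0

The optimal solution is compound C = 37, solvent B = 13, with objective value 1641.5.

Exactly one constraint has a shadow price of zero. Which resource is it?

cooling

cooling: 102/120 (slack 18)
reactor time: 189/189 (binding)
catalyst: 113/113 (binding)
By complementary slackness, a constraint with positive slack has shadow price 0 → cooling.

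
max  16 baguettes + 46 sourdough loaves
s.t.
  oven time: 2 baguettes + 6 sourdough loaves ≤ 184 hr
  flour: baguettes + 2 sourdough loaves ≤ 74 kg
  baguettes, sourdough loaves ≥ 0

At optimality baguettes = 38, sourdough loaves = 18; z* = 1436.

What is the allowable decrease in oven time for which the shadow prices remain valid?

Binding constraints: oven time, flour. The basis is B = [[2,6],[1,2]] with det -2.
Per unit decrease in oven time, x* moves by d = (1, -0.5).
The basis stays optimal until sourdough loaves reaches 0; allowable decrease = 36 hr.

36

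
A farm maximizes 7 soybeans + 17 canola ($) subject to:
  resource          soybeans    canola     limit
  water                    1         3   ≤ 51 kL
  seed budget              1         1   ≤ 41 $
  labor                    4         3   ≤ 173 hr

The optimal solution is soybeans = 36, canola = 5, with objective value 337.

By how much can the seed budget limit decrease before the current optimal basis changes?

Binding constraints: water, seed budget. The basis is B = [[1,3],[1,1]] with det -2.
Per unit decrease in seed budget, x* moves by d = (-1.5, 0.5).
The basis stays optimal until soybeans reaches 0; allowable decrease = 24 $.

24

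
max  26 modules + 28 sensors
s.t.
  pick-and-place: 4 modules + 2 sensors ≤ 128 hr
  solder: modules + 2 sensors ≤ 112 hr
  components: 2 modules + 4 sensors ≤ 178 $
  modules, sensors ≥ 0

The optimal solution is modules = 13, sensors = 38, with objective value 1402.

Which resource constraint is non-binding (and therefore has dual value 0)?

solder

pick-and-place: 128/128 (binding)
solder: 89/112 (slack 23)
components: 178/178 (binding)
By complementary slackness, a constraint with positive slack has shadow price 0 → solder.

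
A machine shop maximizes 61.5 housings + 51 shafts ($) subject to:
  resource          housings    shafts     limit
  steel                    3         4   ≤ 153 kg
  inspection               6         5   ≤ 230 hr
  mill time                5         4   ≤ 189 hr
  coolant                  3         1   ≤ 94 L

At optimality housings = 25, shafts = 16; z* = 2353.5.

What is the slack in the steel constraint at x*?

14

steel used = 3·25 + 4·16 = 139; slack = 153 − 139 = 14.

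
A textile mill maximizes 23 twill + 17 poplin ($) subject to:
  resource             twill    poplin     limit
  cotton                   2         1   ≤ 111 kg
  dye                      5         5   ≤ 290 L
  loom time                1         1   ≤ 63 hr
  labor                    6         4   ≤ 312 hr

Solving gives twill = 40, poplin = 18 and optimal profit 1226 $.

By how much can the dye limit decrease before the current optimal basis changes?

30

Binding constraints: dye, labor. The basis is B = [[5,5],[6,4]] with det -10.
Per unit decrease in dye, x* moves by d = (0.4, -0.6).
The basis stays optimal until poplin reaches 0; allowable decrease = 30 L.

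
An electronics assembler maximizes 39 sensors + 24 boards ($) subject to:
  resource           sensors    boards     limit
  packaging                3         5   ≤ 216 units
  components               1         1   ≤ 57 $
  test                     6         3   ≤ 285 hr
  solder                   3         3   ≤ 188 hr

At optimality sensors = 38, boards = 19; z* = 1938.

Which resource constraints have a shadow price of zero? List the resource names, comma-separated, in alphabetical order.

packaging: 209/216 (slack 7)
components: 57/57 (binding)
test: 285/285 (binding)
solder: 171/188 (slack 17)
By complementary slackness, a constraint with positive slack has shadow price 0 → packaging, solder.

packaging, solder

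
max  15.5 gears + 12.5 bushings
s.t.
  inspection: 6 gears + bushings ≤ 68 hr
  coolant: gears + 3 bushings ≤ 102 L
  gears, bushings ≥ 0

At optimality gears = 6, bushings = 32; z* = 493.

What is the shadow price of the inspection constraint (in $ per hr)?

Both inspection and coolant are binding at x*.
Dual feasibility on the basic columns requires 6·y_inspection + 1·y_coolant = 15.5, 1·y_inspection + 3·y_coolant = 12.5.
→ y_inspection = 2 and y_coolant = 3.5.
Shadow price of inspection = 2.

2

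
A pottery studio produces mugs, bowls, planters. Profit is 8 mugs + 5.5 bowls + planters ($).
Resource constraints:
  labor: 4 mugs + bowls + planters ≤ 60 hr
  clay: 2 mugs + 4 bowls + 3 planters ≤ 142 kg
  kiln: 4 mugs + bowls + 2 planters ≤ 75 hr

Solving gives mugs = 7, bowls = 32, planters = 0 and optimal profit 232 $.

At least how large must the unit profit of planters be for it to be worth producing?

4.5

At the optimum: labor uses 60 of 60 (binding); clay uses 142 of 142 (binding); kiln uses 60 of 75 (slack = 15).
Since kiln is not tight, its dual is 0.
From A_Bᵀ y = c: 4·y_labor + 2·y_clay = 8; 1·y_labor + 4·y_clay = 5.5.
Solving: y_labor = 1.5, y_clay = 1.
planters enters the basis when its profit ≥ yᵀa₃ = 1.5·1 + 1·3 = 4.5.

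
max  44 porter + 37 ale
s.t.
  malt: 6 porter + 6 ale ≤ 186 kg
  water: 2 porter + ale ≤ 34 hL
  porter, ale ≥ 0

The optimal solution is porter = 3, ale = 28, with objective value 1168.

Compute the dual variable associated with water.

Check each constraint at x*: malt 186/186 (tight); water 34/34 (tight).
From A_Bᵀ y = c: 6·y_malt + 2·y_water = 44; 6·y_malt + 1·y_water = 37.
→ y_malt = 5 and y_water = 7.
Shadow price of water = 7.

7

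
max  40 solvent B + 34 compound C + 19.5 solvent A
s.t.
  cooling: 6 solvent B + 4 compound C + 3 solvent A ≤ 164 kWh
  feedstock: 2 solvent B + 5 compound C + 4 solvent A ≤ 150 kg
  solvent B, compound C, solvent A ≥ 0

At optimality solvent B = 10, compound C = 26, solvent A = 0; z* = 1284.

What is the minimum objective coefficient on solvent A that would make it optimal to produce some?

26

Both cooling and feedstock are binding at x*.
From A_Bᵀ y = c: 6·y_cooling + 2·y_feedstock = 40; 4·y_cooling + 5·y_feedstock = 34.
→ y_cooling = 6 and y_feedstock = 2.
solvent A enters the basis when its profit ≥ yᵀa₃ = 6·3 + 2·4 = 26.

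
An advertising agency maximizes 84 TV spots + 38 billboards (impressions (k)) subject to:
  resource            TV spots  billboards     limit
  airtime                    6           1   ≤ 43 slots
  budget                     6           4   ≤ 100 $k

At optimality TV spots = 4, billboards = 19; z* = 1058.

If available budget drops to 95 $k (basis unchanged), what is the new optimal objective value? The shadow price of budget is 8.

1018

Δb = -5, so new z* = 1058 + (8)·(-5) = 1058 − 40 = 1018.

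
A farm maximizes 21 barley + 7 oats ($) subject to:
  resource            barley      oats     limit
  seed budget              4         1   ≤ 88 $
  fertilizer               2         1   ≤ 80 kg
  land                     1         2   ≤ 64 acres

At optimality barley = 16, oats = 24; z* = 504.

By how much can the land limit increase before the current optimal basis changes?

84

Binding constraints: seed budget, land. The basis is B = [[4,1],[1,2]] with det 7.
Per unit increase in land, x* moves by d = (-0.1429, 0.5714).
The basis stays optimal until fertilizer becomes binding; allowable increase = 84 acres.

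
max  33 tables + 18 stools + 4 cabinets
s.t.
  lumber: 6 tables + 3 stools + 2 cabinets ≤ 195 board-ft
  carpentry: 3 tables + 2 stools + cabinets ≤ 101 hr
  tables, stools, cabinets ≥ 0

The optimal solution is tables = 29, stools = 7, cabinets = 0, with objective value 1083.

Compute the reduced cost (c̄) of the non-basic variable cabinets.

-7

At the optimum: lumber uses 195 of 195 (binding); carpentry uses 101 of 101 (binding).
From A_Bᵀ y = c: 6·y_lumber + 3·y_carpentry = 33; 3·y_lumber + 2·y_carpentry = 18.
→ y_lumber = 4 and y_carpentry = 3.
Reduced cost of cabinets: c₃ − yᵀa₃ = 4 − (4·2 + 3·1) = 4 − 11 = -7.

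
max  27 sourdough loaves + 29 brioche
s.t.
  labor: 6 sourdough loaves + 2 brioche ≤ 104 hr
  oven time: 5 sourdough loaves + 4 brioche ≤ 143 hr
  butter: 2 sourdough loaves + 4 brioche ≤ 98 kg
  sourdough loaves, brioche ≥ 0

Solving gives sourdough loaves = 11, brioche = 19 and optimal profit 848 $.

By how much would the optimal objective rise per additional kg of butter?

6

Binding: labor and butter. Non-binding: oven time (12 unused).
Since oven time is not tight, its dual is 0.
The binding rows give the dual system: 6·y_labor + 2·y_butter = 27 and 2·y_labor + 4·y_butter = 29.
Solving: y_labor = 2.5, y_butter = 6.
Shadow price of butter = 6.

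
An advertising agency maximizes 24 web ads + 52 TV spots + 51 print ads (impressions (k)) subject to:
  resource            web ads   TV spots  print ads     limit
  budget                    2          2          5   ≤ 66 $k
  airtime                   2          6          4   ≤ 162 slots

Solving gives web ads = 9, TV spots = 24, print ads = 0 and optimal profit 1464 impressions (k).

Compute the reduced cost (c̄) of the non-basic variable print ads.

-2

At the optimum: budget uses 66 of 66 (binding); airtime uses 162 of 162 (binding).
From A_Bᵀ y = c: 2·y_budget + 2·y_airtime = 24; 2·y_budget + 6·y_airtime = 52.
This yields shadow prices y_budget = 5, y_airtime = 7.
Reduced cost of print ads: c₃ − yᵀa₃ = 51 − (5·5 + 7·4) = 51 − 53 = -2.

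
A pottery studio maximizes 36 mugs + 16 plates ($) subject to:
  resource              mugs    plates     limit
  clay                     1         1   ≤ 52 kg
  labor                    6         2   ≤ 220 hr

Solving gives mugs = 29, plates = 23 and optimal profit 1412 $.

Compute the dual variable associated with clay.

Both clay and labor are binding at x*.
Dual feasibility on the basic columns requires 1·y_clay + 6·y_labor = 36, 1·y_clay + 2·y_labor = 16.
This yields shadow prices y_clay = 6, y_labor = 5.
Shadow price of clay = 6.

6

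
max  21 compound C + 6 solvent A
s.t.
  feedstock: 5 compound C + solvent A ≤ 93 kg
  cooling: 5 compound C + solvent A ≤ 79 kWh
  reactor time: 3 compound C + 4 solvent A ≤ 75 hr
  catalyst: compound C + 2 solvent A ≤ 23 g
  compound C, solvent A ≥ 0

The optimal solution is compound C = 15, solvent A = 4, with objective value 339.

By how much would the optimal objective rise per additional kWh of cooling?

4

At the optimum: feedstock uses 79 of 93 (slack = 14); cooling uses 79 of 79 (binding); reactor time uses 61 of 75 (slack = 14); catalyst uses 23 of 23 (binding).
By complementary slackness, y = 0 for the non-binding constraints.
The binding rows give the dual system: 5·y_cooling + 1·y_catalyst = 21 and 1·y_cooling + 2·y_catalyst = 6.
→ y_cooling = 4 and y_catalyst = 1.
Shadow price of cooling = 4.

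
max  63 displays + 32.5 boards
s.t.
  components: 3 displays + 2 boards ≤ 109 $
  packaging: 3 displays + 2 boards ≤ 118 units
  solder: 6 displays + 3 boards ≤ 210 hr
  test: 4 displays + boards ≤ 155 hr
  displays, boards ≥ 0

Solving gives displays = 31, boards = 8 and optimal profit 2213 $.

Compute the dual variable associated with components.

2

Binding: components and solder. Non-binding: packaging (9 unused), test (23 unused).
Since packaging, test are not tight, their duals are 0.
The binding rows give the dual system: 3·y_components + 6·y_solder = 63 and 2·y_components + 3·y_solder = 32.5.
Solving: y_components = 2, y_solder = 9.5.
Shadow price of components = 2.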